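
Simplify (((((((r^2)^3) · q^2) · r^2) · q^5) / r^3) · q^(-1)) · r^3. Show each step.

(((((((r^2)^3) · q^2) · r^2) · q^5) / r^3) · q^(-1)) · r^3
= (((((r^6 · q^2) · r^2) · q^5) / r^3) · q^(-1)) · r^3    [power of a power]
= q^6r^8    [quotient of powers; product of powers]

q^6r^8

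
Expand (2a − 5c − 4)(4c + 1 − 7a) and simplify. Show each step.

(2a − 5c − 4)(4c + 1 − 7a)
= 8ac + 2a − 14a^2 − 20c^2 − 5c + 35ac − 16c − 4 + 28a    [distributive law]
= 43ac + 30a − 14a^2 − 20c^2 − 21c − 4    [combine like terms]

43ac + 30a − 14a^2 − 20c^2 − 21c − 4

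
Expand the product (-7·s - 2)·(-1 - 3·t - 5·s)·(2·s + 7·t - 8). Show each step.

(-7·s - 2)·(-1 - 3·t - 5·s)·(2·s + 7·t - 8)
= (7·s + 21·s·t + 35·s² + 2 + 6·t + 10·s)·(2·s + 7·t - 8)    [distributive law]
= (17·s + 21·s·t + 35·s² + 2 + 6·t)·(2·s + 7·t - 8)    [combine like terms]
= 34·s² + 119·s·t - 136·s + 42·s²·t + 147·s·t² - 168·s·t + 70·s³ + 245·s²·t - 280·s² + 4·s + 14·t - 16 + 12·s·t + 42·t² - 48·t    [distributive law]
= -246·s² - 37·s·t - 132·s + 287·s²·t + 147·s·t² + 70·s³ - 34·t - 16 + 42·t²    [combine like terms]

-246·s² - 37·s·t - 132·s + 287·s²·t + 147·s·t² + 70·s³ - 34·t - 16 + 42·t²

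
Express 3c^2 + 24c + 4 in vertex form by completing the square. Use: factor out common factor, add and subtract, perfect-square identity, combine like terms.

3(c + 4)^2 − 44

3c^2 + 24c + 4
= 3(c^2 + 8c) + 4    [factor out 3 from the c-terms]
= 3(c^2 + 8c + 16 − 16) + 4    [add and subtract 16 inside the bracket]
= 3(c + 4)^2 − 48 + 4    [perfect-square identity]
= 3(c + 4)^2 − 44    [combine constants]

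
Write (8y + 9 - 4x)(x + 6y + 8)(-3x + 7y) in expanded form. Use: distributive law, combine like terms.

(8y + 9 - 4x)(x + 6y + 8)(-3x + 7y)
= (8xy + 48y² + 64y + 9x + 54y + 72 - 4x² - 24xy - 32x)(-3x + 7y)    [distributive law]
= (-16xy + 48y² + 118y - 23x + 72 - 4x²)(-3x + 7y)    [combine like terms]
= 48x²y - 112xy² - 144xy² + 336y³ - 354xy + 826y² + 69x² - 161xy - 216x + 504y + 12x³ - 28x²y    [distributive law]
= 20x²y - 256xy² + 336y³ - 515xy + 826y² + 69x² - 216x + 504y + 12x³    [combine like terms]

20x²y - 256xy² + 336y³ - 515xy + 826y² + 69x² - 216x + 504y + 12x³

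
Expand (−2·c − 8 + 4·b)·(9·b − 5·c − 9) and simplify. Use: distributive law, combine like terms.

−38·b·c + 10·c^2 + 58·c − 108·b + 72 + 36·b^2

(−2·c − 8 + 4·b)·(9·b − 5·c − 9)
= −18·b·c + 10·c^2 + 18·c − 72·b + 40·c + 72 + 36·b^2 − 20·b·c − 36·b    [distributive law]
= −38·b·c + 10·c^2 + 58·c − 108·b + 72 + 36·b^2    [combine like terms]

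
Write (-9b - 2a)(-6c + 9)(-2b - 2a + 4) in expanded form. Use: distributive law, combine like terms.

(-9b - 2a)(-6c + 9)(-2b - 2a + 4)
= (54bc - 81b + 12ac - 18a)(-2b - 2a + 4)    [distributive law]
= -108b²c - 108abc + 216bc + 162b² + 162ab - 324b - 24abc - 24a²c + 48ac + 36ab + 36a² - 72a    [distributive law]
= -108b²c - 132abc + 216bc + 162b² + 198ab - 324b - 24a²c + 48ac + 36a² - 72a    [combine like terms]

-108b²c - 132abc + 216bc + 162b² + 198ab - 324b - 24a²c + 48ac + 36a² - 72a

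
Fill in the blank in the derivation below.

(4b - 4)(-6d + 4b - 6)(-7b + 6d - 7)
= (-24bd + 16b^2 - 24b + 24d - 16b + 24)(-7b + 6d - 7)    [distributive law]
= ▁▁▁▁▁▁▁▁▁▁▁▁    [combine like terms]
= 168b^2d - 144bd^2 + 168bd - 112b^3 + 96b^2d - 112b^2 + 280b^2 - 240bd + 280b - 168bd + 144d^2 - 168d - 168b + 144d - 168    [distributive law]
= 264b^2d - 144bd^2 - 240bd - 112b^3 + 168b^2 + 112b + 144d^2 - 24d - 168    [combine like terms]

After combine like terms, the bracketed line is:

(-24bd + 16b^2 - 40b + 24d + 24)(-7b + 6d - 7)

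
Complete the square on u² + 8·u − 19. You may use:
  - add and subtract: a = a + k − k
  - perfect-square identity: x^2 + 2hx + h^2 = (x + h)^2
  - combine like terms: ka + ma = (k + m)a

(u + 4)² − 35

u² + 8·u − 19
= u² + 8·u + 16 − 16 − 19    [add and subtract 16]
= (u + 4)² − 16 − 19    [perfect-square identity]
= (u + 4)² − 35    [combine constants]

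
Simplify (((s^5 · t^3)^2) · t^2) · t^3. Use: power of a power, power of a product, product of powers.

(((s^5 · t^3)^2) · t^2) · t^3
= ((((s^5)^2) · ((t^3)^2)) · t^2) · t^3    [power of a product]
= ((s^10 · ((t^3)^2)) · t^2) · t^3    [power of a power]
= ((s^10 · t^6) · t^2) · t^3    [power of a power]
= s^10·t^11    [product of powers]

s^10·t^11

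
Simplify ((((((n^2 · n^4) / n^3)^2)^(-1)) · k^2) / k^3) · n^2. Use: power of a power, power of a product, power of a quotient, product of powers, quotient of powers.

k^(-1)n^(-4)

((((((n^2 · n^4) / n^3)^2)^(-1)) · k^2) / k^3) · n^2
= (((((n^2 · n^4) / n^3)^(-2)) · k^2) / k^3) · n^2    [power of a power]
= (((((n^2 · n^4)^(-2)) / ((n^3)^(-2))) · k^2) / k^3) · n^2    [power of a quotient]
= ((((((n^2)^(-2)) · ((n^4)^(-2))) / ((n^3)^(-2))) · k^2) / k^3) · n^2    [power of a product]
= ((((n^(-4) · ((n^4)^(-2))) / ((n^3)^(-2))) · k^2) / k^3) · n^2    [power of a power]
= ((((n^(-4) · n^(-8)) / ((n^3)^(-2))) · k^2) / k^3) · n^2    [power of a power]
= (((n^(-12) / ((n^3)^(-2))) · k^2) / k^3) · n^2    [product of powers]
= (((n^(-12) / n^(-6)) · k^2) / k^3) · n^2    [power of a power]
= ((n^(-6) · k^2) / k^3) · n^2    [quotient of powers]
= k^(-1)n^(-4)    [quotient of powers; product of powers]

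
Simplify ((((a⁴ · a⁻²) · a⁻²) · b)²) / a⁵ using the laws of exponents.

a⁻⁵·b²

((((a⁴ · a⁻²) · a⁻²) · b)²) / a⁵
= ((((a⁴ · a⁻²) · a⁻²)²) · (b²)) / a⁵    [power of a product]
= ((((a⁴ · a⁻²)²) · ((a⁻²)²)) · (b²)) / a⁵    [power of a product]
= (((((a⁴)²) · ((a⁻²)²)) · ((a⁻²)²)) · (b²)) / a⁵    [power of a product]
= (((a⁸ · ((a⁻²)²)) · ((a⁻²)²)) · (b²)) / a⁵    [power of a power]
= (((a⁸ · a⁻⁴) · ((a⁻²)²)) · (b²)) / a⁵    [power of a power]
= ((a⁴ · ((a⁻²)²)) · (b²)) / a⁵    [product of powers]
= ((a⁴ · a⁻⁴) · (b²)) / a⁵    [power of a power]
= (a⁰ · (b²)) / a⁵    [product of powers]
= a⁻⁵·b²    [quotient of powers]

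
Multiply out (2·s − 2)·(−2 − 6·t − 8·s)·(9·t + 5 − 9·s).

(2·s − 2)·(−2 − 6·t − 8·s)·(9·t + 5 − 9·s)
= (−4·s − 12·s·t − 16·s^2 + 4 + 12·t + 16·s)·(9·t + 5 − 9·s)    [distributive law]
= (12·s − 12·s·t − 16·s^2 + 4 + 12·t)·(9·t + 5 − 9·s)    [combine like terms]
= 108·s·t + 60·s − 108·s^2 − 108·s·t^2 − 60·s·t + 108·s^2·t − 144·s^2·t − 80·s^2 + 144·s^3 + 36·t + 20 − 36·s + 108·t^2 + 60·t − 108·s·t    [distributive law]
= −60·s·t + 24·s − 188·s^2 − 108·s·t^2 − 36·s^2·t + 144·s^3 + 96·t + 20 + 108·t^2    [combine like terms]

−60·s·t + 24·s − 188·s^2 − 108·s·t^2 − 36·s^2·t + 144·s^3 + 96·t + 20 + 108·t^2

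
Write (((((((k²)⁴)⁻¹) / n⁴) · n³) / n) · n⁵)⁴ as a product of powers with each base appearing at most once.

k⁻³²n¹²

(((((((k²)⁴)⁻¹) / n⁴) · n³) / n) · n⁵)⁴
= (((((((k²)⁴)⁻¹) / n⁴) · n³) / n)⁴) · ((n⁵)⁴)    [power of a product]
= (((((((k²)⁴)⁻¹) / n⁴) · n³)⁴) / (n⁴)) · ((n⁵)⁴)    [power of a quotient]
= (((((((k²)⁴)⁻¹) / n⁴)⁴) · ((n³)⁴)) / (n⁴)) · ((n⁵)⁴)    [power of a product]
= (((((((k²)⁴)⁻¹)⁴) / ((n⁴)⁴)) · ((n³)⁴)) / (n⁴)) · ((n⁵)⁴)    [power of a quotient]
= ((((((k²)⁴)⁻⁴) / ((n⁴)⁴)) · ((n³)⁴)) / (n⁴)) · ((n⁵)⁴)    [power of a power]
= (((((k²)⁻¹⁶) / ((n⁴)⁴)) · ((n³)⁴)) / (n⁴)) · ((n⁵)⁴)    [power of a power]
= (((k⁻³² / ((n⁴)⁴)) · ((n³)⁴)) / (n⁴)) · ((n⁵)⁴)    [power of a power]
= (((k⁻³² / n¹⁶) · ((n³)⁴)) / (n⁴)) · ((n⁵)⁴)    [power of a power]
= (((k⁻³² / n¹⁶) · n¹²) / (n⁴)) · ((n⁵)⁴)    [power of a power]
= (((k⁻³² / n¹⁶) · n¹²) / n⁴) · n²⁰    [power of a power]
= k⁻³²n¹²    [quotient of powers; product of powers]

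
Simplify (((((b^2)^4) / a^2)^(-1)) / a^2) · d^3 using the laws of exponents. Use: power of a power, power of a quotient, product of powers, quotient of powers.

b^(-8)d^3

(((((b^2)^4) / a^2)^(-1)) / a^2) · d^3
= (((((b^2)^4)^(-1)) / ((a^2)^(-1))) / a^2) · d^3    [power of a quotient]
= ((((b^2)^(-4)) / ((a^2)^(-1))) / a^2) · d^3    [power of a power]
= ((b^(-8) / ((a^2)^(-1))) / a^2) · d^3    [power of a power]
= ((b^(-8) / a^(-2)) / a^2) · d^3    [power of a power]
= b^(-8)d^3    [quotient of powers; product of powers]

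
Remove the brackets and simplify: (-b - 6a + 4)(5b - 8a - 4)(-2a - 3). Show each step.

10ab² + 15b² + 44a²b + 18ab - 72b - 96a³ - 128a² + 56a + 48

(-b - 6a + 4)(5b - 8a - 4)(-2a - 3)
= (-5b² + 8ab + 4b - 30ab + 48a² + 24a + 20b - 32a - 16)(-2a - 3)    [distributive law]
= (-5b² - 22ab + 24b + 48a² - 8a - 16)(-2a - 3)    [combine like terms]
= 10ab² + 15b² + 44a²b + 66ab - 48ab - 72b - 96a³ - 144a² + 16a² + 24a + 32a + 48    [distributive law]
= 10ab² + 15b² + 44a²b + 18ab - 72b - 96a³ - 128a² + 56a + 48    [combine like terms]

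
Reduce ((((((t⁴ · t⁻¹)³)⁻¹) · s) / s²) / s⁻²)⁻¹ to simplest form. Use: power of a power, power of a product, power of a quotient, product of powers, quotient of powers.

((((((t⁴ · t⁻¹)³)⁻¹) · s) / s²) / s⁻²)⁻¹
= ((((((t⁴ · t⁻¹)³)⁻¹) · s) / s²)⁻¹) / ((s⁻²)⁻¹)    [power of a quotient]
= ((((((t⁴ · t⁻¹)³)⁻¹) · s)⁻¹) / ((s²)⁻¹)) / ((s⁻²)⁻¹)    [power of a quotient]
= ((((((t⁴ · t⁻¹)³)⁻¹)⁻¹) · (s⁻¹)) / ((s²)⁻¹)) / ((s⁻²)⁻¹)    [power of a product]
= (((((t⁴ · t⁻¹)³)¹) · (s⁻¹)) / ((s²)⁻¹)) / ((s⁻²)⁻¹)    [power of a power]
= ((((t⁴ · t⁻¹)³) · (s⁻¹)) / ((s²)⁻¹)) / ((s⁻²)⁻¹)    [power of a power]
= (((((t⁴)³) · ((t⁻¹)³)) · (s⁻¹)) / ((s²)⁻¹)) / ((s⁻²)⁻¹)    [power of a product]
= (((t¹² · ((t⁻¹)³)) · (s⁻¹)) / ((s²)⁻¹)) / ((s⁻²)⁻¹)    [power of a power]
= (((t¹² · t⁻³) · (s⁻¹)) / ((s²)⁻¹)) / ((s⁻²)⁻¹)    [power of a power]
= ((t⁹ · (s⁻¹)) / ((s²)⁻¹)) / ((s⁻²)⁻¹)    [product of powers]
= ((t⁹ · s⁻¹) / s⁻²) / ((s⁻²)⁻¹)    [power of a power]
= ((t⁹ · s⁻¹) / s⁻²) / s²    [power of a power]
= s⁻¹t⁹    [quotient of powers; product of powers]

s⁻¹t⁹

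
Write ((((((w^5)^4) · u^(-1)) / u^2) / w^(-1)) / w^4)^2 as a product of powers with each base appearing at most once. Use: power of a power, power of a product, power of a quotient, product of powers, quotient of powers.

((((((w^5)^4) · u^(-1)) / u^2) / w^(-1)) / w^4)^2
= ((((((w^5)^4) · u^(-1)) / u^2) / w^(-1))^2) / ((w^4)^2)    [power of a quotient]
= ((((((w^5)^4) · u^(-1)) / u^2)^2) / ((w^(-1))^2)) / ((w^4)^2)    [power of a quotient]
= ((((((w^5)^4) · u^(-1))^2) / ((u^2)^2)) / ((w^(-1))^2)) / ((w^4)^2)    [power of a quotient]
= ((((((w^5)^4)^2) · ((u^(-1))^2)) / ((u^2)^2)) / ((w^(-1))^2)) / ((w^4)^2)    [power of a product]
= (((((w^5)^8) · ((u^(-1))^2)) / ((u^2)^2)) / ((w^(-1))^2)) / ((w^4)^2)    [power of a power]
= (((w^40 · ((u^(-1))^2)) / ((u^2)^2)) / ((w^(-1))^2)) / ((w^4)^2)    [power of a power]
= (((w^40 · u^(-2)) / ((u^2)^2)) / ((w^(-1))^2)) / ((w^4)^2)    [power of a power]
= (((w^40 · u^(-2)) / u^4) / ((w^(-1))^2)) / ((w^4)^2)    [power of a power]
= (((w^40 · u^(-2)) / u^4) / w^(-2)) / ((w^4)^2)    [power of a power]
= (((w^40 · u^(-2)) / u^4) / w^(-2)) / w^8    [power of a power]
= u^(-6)·w^34    [quotient of powers; product of powers]

u^(-6)·w^34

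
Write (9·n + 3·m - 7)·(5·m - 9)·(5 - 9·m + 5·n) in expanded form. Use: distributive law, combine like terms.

(9·n + 3·m - 7)·(5·m - 9)·(5 - 9·m + 5·n)
= (45·m·n - 81·n + 15·m² - 27·m - 35·m + 63)·(5 - 9·m + 5·n)    [distributive law]
= (45·m·n - 81·n + 15·m² - 62·m + 63)·(5 - 9·m + 5·n)    [combine like terms]
= 225·m·n - 405·m²·n + 225·m·n² - 405·n + 729·m·n - 405·n² + 75·m² - 135·m³ + 75·m²·n - 310·m + 558·m² - 310·m·n + 315 - 567·m + 315·n    [distributive law]
= 644·m·n - 330·m²·n + 225·m·n² - 90·n - 405·n² + 633·m² - 135·m³ - 877·m + 315    [combine like terms]

644·m·n - 330·m²·n + 225·m·n² - 90·n - 405·n² + 633·m² - 135·m³ - 877·m + 315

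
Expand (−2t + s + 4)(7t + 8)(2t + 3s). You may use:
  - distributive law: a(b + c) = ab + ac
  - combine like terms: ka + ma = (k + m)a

(−2t + s + 4)(7t + 8)(2t + 3s)
= (−14t^2 − 16t + 7st + 8s + 28t + 32)(2t + 3s)    [distributive law]
= (−14t^2 + 12t + 7st + 8s + 32)(2t + 3s)    [combine like terms]
= −28t^3 − 42st^2 + 24t^2 + 36st + 14st^2 + 21s^2t + 16st + 24s^2 + 64t + 96s    [distributive law]
= −28t^3 − 28st^2 + 24t^2 + 52st + 21s^2t + 24s^2 + 64t + 96s    [combine like terms]

−28t^3 − 28st^2 + 24t^2 + 52st + 21s^2t + 24s^2 + 64t + 96s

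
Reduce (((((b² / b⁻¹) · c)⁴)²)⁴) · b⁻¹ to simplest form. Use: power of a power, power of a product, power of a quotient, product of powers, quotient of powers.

b⁹⁵c³²

(((((b² / b⁻¹) · c)⁴)²)⁴) · b⁻¹
= ((((b² / b⁻¹) · c)⁴)⁸) · b⁻¹    [power of a power]
= (((b² / b⁻¹) · c)³²) · b⁻¹    [power of a power]
= (((b² / b⁻¹)³²) · (c³²)) · b⁻¹    [power of a product]
= ((((b²)³²) / ((b⁻¹)³²)) · (c³²)) · b⁻¹    [power of a quotient]
= ((b⁶⁴ / ((b⁻¹)³²)) · (c³²)) · b⁻¹    [power of a power]
= ((b⁶⁴ / b⁻³²) · (c³²)) · b⁻¹    [power of a power]
= (b⁹⁶ · (c³²)) · b⁻¹    [quotient of powers]
= b⁹⁵c³²    [product of powers]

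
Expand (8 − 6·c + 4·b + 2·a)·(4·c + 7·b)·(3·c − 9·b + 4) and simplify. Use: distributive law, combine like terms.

(8 − 6·c + 4·b + 2·a)·(4·c + 7·b)·(3·c − 9·b + 4)
= (32·c + 56·b − 24·c² − 42·b·c + 16·b·c + 28·b² + 8·a·c + 14·a·b)·(3·c − 9·b + 4)    [distributive law]
= (32·c + 56·b − 24·c² − 26·b·c + 28·b² + 8·a·c + 14·a·b)·(3·c − 9·b + 4)    [combine like terms]
= 96·c² − 288·b·c + 128·c + 168·b·c − 504·b² + 224·b − 72·c³ + 216·b·c² − 96·c² − 78·b·c² + 234·b²·c − 104·b·c + 84·b²·c − 252·b³ + 112·b² + 24·a·c² − 72·a·b·c + 32·a·c + 42·a·b·c − 126·a·b² + 56·a·b    [distributive law]
= −224·b·c + 128·c − 392·b² + 224·b − 72·c³ + 138·b·c² + 318·b²·c − 252·b³ + 24·a·c² − 30·a·b·c + 32·a·c − 126·a·b² + 56·a·b    [combine like terms]

−224·b·c + 128·c − 392·b² + 224·b − 72·c³ + 138·b·c² + 318·b²·c − 252·b³ + 24·a·c² − 30·a·b·c + 32·a·c − 126·a·b² + 56·a·b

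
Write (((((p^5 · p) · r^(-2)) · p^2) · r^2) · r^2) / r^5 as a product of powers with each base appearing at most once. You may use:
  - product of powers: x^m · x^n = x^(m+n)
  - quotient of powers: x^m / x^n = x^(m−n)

(((((p^5 · p) · r^(-2)) · p^2) · r^2) · r^2) / r^5
= ((((p^6 · r^(-2)) · p^2) · r^2) · r^2) / r^5    [product of powers]
= p^8·r^(-3)    [quotient of powers; product of powers]

p^8·r^(-3)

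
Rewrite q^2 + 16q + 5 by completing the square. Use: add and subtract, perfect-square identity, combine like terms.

q^2 + 16q + 5
= q^2 + 16q + 64 − 64 + 5    [add and subtract 64]
= (q + 8)^2 − 64 + 5    [perfect-square identity]
= (q + 8)^2 − 59    [combine constants]

(q + 8)^2 − 59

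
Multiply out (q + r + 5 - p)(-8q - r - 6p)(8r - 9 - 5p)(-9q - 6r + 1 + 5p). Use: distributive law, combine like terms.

576q^3r + 1032q^2r^2 + 1655q^2r - 1109pq^2r - 648q^3 - 3168q^2 - 1238pq^2 - 360pq^3 + 290p^2q^2 + 504qr^3 + 1641qr^2 - 411pqr^2 - 2804qr - 696pqr - 292p^2qr - 448pq + 36p^2q + 220p^3q + 48r^4 + 178r^3 + 170pr^3 - 301r^2 + 830pr^2 - 613p^2r^2 - 1565pr - 1353p^2r + 545p^3r + 360q + 45r + 270p + 1446p^2 + 450p^3 - 150p^4

(q + r + 5 - p)(-8q - r - 6p)(8r - 9 - 5p)(-9q - 6r + 1 + 5p)
= (-8q^2 - qr - 6pq - 8qr - r^2 - 6pr - 40q - 5r - 30p + 8pq + pr + 6p^2)(8r - 9 - 5p)(-9q - 6r + 1 + 5p)    [distributive law]
= (-8q^2 - 9qr + 2pq - r^2 - 5pr - 40q - 5r - 30p + 6p^2)(8r - 9 - 5p)(-9q - 6r + 1 + 5p)    [combine like terms]
= (-64q^2r + 72q^2 + 40pq^2 - 72qr^2 + 81qr + 45pqr + 16pqr - 18pq - 10p^2q - 8r^3 + 9r^2 + 5pr^2 - 40pr^2 + 45pr + 25p^2r - 320qr + 360q + 200pq - 40r^2 + 45r + 25pr - 240pr + 270p + 150p^2 + 48p^2r - 54p^2 - 30p^3)(-9q - 6r + 1 + 5p)    [distributive law]
= (-64q^2r + 72q^2 + 40pq^2 - 72qr^2 - 239qr + 61pqr + 182pq - 10p^2q - 8r^3 - 31r^2 - 35pr^2 - 170pr + 73p^2r + 360q + 45r + 270p + 96p^2 - 30p^3)(-9q - 6r + 1 + 5p)    [combine like terms]
= 576q^3r + 384q^2r^2 - 64q^2r - 320pq^2r - 648q^3 - 432q^2r + 72q^2 + 360pq^2 - 360pq^3 - 240pq^2r + 40pq^2 + 200p^2q^2 + 648q^2r^2 + 432qr^3 - 72qr^2 - 360pqr^2 + 2151q^2r + 1434qr^2 - 239qr - 1195pqr - 549pq^2r - 366pqr^2 + 61pqr + 305p^2qr - 1638pq^2 - 1092pqr + 182pq + 910p^2q + 90p^2q^2 + 60p^2qr - 10p^2q - 50p^3q + 72qr^3 + 48r^4 - 8r^3 - 40pr^3 + 279qr^2 + 186r^3 - 31r^2 - 155pr^2 + 315pqr^2 + 210pr^3 - 35pr^2 - 175p^2r^2 + 1530pqr + 1020pr^2 - 170pr - 850p^2r - 657p^2qr - 438p^2r^2 + 73p^2r + 365p^3r - 3240q^2 - 2160qr + 360q + 1800pq - 405qr - 270r^2 + 45r + 225pr - 2430pq - 1620pr + 270p + 1350p^2 - 864p^2q - 576p^2r + 96p^2 + 480p^3 + 270p^3q + 180p^3r - 30p^3 - 150p^4    [distributive law]
= 576q^3r + 1032q^2r^2 + 1655q^2r - 1109pq^2r - 648q^3 - 3168q^2 - 1238pq^2 - 360pq^3 + 290p^2q^2 + 504qr^3 + 1641qr^2 - 411pqr^2 - 2804qr - 696pqr - 292p^2qr - 448pq + 36p^2q + 220p^3q + 48r^4 + 178r^3 + 170pr^3 - 301r^2 + 830pr^2 - 613p^2r^2 - 1565pr - 1353p^2r + 545p^3r + 360q + 45r + 270p + 1446p^2 + 450p^3 - 150p^4    [combine like terms]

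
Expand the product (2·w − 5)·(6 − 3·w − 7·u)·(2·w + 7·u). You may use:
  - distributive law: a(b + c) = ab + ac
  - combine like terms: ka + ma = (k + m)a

54·w² + 259·u·w − 12·w³ − 70·u·w² − 98·u²·w − 60·w − 210·u + 245·u²

(2·w − 5)·(6 − 3·w − 7·u)·(2·w + 7·u)
= (12·w − 6·w² − 14·u·w − 30 + 15·w + 35·u)·(2·w + 7·u)    [distributive law]
= (27·w − 6·w² − 14·u·w − 30 + 35·u)·(2·w + 7·u)    [combine like terms]
= 54·w² + 189·u·w − 12·w³ − 42·u·w² − 28·u·w² − 98·u²·w − 60·w − 210·u + 70·u·w + 245·u²    [distributive law]
= 54·w² + 259·u·w − 12·w³ − 70·u·w² − 98·u²·w − 60·w − 210·u + 245·u²    [combine like terms]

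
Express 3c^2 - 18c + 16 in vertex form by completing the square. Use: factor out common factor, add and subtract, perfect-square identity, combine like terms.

3c^2 - 18c + 16
= 3(c^2 - 6c) + 16    [factor out 3 from the c-terms]
= 3(c^2 - 6c + 9 - 9) + 16    [add and subtract 9 inside the bracket]
= 3(c - 3)^2 - 27 + 16    [perfect-square identity]
= 3(c - 3)^2 - 11    [combine constants]

3(c - 3)^2 - 11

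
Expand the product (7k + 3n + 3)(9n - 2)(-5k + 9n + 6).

(7k + 3n + 3)(9n - 2)(-5k + 9n + 6)
= (63kn - 14k + 27n² - 6n + 27n - 6)(-5k + 9n + 6)    [distributive law]
= (63kn - 14k + 27n² + 21n - 6)(-5k + 9n + 6)    [combine like terms]
= -315k²n + 567kn² + 378kn + 70k² - 126kn - 84k - 135kn² + 243n³ + 162n² - 105kn + 189n² + 126n + 30k - 54n - 36    [distributive law]
= -315k²n + 432kn² + 147kn + 70k² - 54k + 243n³ + 351n² + 72n - 36    [combine like terms]

-315k²n + 432kn² + 147kn + 70k² - 54k + 243n³ + 351n² + 72n - 36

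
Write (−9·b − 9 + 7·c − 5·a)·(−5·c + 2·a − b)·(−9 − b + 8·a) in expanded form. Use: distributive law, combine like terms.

−387·b·c − 38·b^2·c + 265·a·b·c + 207·a·b + 85·a·b^2 − 94·a^2·b − 90·b^2 − 9·b^3 − 405·c + 9·a·c + 162·a − 54·a^2 − 81·b + 315·c^2 + 35·b·c^2 − 280·a·c^2 + 312·a^2·c − 80·a^3

(−9·b − 9 + 7·c − 5·a)·(−5·c + 2·a − b)·(−9 − b + 8·a)
= (45·b·c − 18·a·b + 9·b^2 + 45·c − 18·a + 9·b − 35·c^2 + 14·a·c − 7·b·c + 25·a·c − 10·a^2 + 5·a·b)·(−9 − b + 8·a)    [distributive law]
= (38·b·c − 13·a·b + 9·b^2 + 45·c − 18·a + 9·b − 35·c^2 + 39·a·c − 10·a^2)·(−9 − b + 8·a)    [combine like terms]
= −342·b·c − 38·b^2·c + 304·a·b·c + 117·a·b + 13·a·b^2 − 104·a^2·b − 81·b^2 − 9·b^3 + 72·a·b^2 − 405·c − 45·b·c + 360·a·c + 162·a + 18·a·b − 144·a^2 − 81·b − 9·b^2 + 72·a·b + 315·c^2 + 35·b·c^2 − 280·a·c^2 − 351·a·c − 39·a·b·c + 312·a^2·c + 90·a^2 + 10·a^2·b − 80·a^3    [distributive law]
= −387·b·c − 38·b^2·c + 265·a·b·c + 207·a·b + 85·a·b^2 − 94·a^2·b − 90·b^2 − 9·b^3 − 405·c + 9·a·c + 162·a − 54·a^2 − 81·b + 315·c^2 + 35·b·c^2 − 280·a·c^2 + 312·a^2·c − 80·a^3    [combine like terms]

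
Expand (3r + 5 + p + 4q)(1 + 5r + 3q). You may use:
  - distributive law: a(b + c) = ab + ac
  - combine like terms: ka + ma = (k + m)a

28r + 15r^2 + 29qr + 5 + 19q + p + 5pr + 3pq + 12q^2

(3r + 5 + p + 4q)(1 + 5r + 3q)
= 3r + 15r^2 + 9qr + 5 + 25r + 15q + p + 5pr + 3pq + 4q + 20qr + 12q^2    [distributive law]
= 28r + 15r^2 + 29qr + 5 + 19q + p + 5pr + 3pq + 12q^2    [combine like terms]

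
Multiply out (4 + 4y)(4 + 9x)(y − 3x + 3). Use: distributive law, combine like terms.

(4 + 4y)(4 + 9x)(y − 3x + 3)
= (16 + 36x + 16y + 36xy)(y − 3x + 3)    [distributive law]
= 16y − 48x + 48 + 36xy − 108x² + 108x + 16y² − 48xy + 48y + 36xy² − 108x²y + 108xy    [distributive law]
= 64y + 60x + 48 + 96xy − 108x² + 16y² + 36xy² − 108x²y    [combine like terms]

64y + 60x + 48 + 96xy − 108x² + 16y² + 36xy² − 108x²y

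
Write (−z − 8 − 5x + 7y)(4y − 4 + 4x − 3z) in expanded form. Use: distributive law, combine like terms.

(−z − 8 − 5x + 7y)(4y − 4 + 4x − 3z)
= −4yz + 4z − 4xz + 3z^2 − 32y + 32 − 32x + 24z − 20xy + 20x − 20x^2 + 15xz + 28y^2 − 28y + 28xy − 21yz    [distributive law]
= −25yz + 28z + 11xz + 3z^2 − 60y + 32 − 12x + 8xy − 20x^2 + 28y^2    [combine like terms]

−25yz + 28z + 11xz + 3z^2 − 60y + 32 − 12x + 8xy − 20x^2 + 28y^2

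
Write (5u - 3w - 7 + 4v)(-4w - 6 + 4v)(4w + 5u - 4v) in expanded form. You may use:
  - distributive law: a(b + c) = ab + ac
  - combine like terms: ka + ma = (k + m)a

(5u - 3w - 7 + 4v)(-4w - 6 + 4v)(4w + 5u - 4v)
= (-20uw - 30u + 20uv + 12w^2 + 18w - 12vw + 28w + 42 - 28v - 16vw - 24v + 16v^2)(4w + 5u - 4v)    [distributive law]
= (-20uw - 30u + 20uv + 12w^2 + 46w - 28vw + 42 - 52v + 16v^2)(4w + 5u - 4v)    [combine like terms]
= -80uw^2 - 100u^2w + 80uvw - 120uw - 150u^2 + 120uv + 80uvw + 100u^2v - 80uv^2 + 48w^3 + 60uw^2 - 48vw^2 + 184w^2 + 230uw - 184vw - 112vw^2 - 140uvw + 112v^2w + 168w + 210u - 168v - 208vw - 260uv + 208v^2 + 64v^2w + 80uv^2 - 64v^3    [distributive law]
= -20uw^2 - 100u^2w + 20uvw + 110uw - 150u^2 - 140uv + 100u^2v + 48w^3 - 160vw^2 + 184w^2 - 392vw + 176v^2w + 168w + 210u - 168v + 208v^2 - 64v^3    [combine like terms]

-20uw^2 - 100u^2w + 20uvw + 110uw - 150u^2 - 140uv + 100u^2v + 48w^3 - 160vw^2 + 184w^2 - 392vw + 176v^2w + 168w + 210u - 168v + 208v^2 - 64v^3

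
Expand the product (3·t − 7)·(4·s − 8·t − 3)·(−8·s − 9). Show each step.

−96·s²·t − 484·s·t + 192·s·t² + 216·t² − 423·t + 224·s² + 84·s − 189

(3·t − 7)·(4·s − 8·t − 3)·(−8·s − 9)
= (12·s·t − 24·t² − 9·t − 28·s + 56·t + 21)·(−8·s − 9)    [distributive law]
= (12·s·t − 24·t² + 47·t − 28·s + 21)·(−8·s − 9)    [combine like terms]
= −96·s²·t − 108·s·t + 192·s·t² + 216·t² − 376·s·t − 423·t + 224·s² + 252·s − 168·s − 189    [distributive law]
= −96·s²·t − 484·s·t + 192·s·t² + 216·t² − 423·t + 224·s² + 84·s − 189    [combine like terms]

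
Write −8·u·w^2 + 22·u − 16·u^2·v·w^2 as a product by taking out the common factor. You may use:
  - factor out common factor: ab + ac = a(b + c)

2·u(−4·w^2 + 11 − 8·u·v·w^2)

−8·u·w^2 + 22·u − 16·u^2·v·w^2
= 2(−4·u·w^2 + 11·u − 8·u^2·v·w^2)    [factor out 2]
= 2·u(−4·w^2 + 11 − 8·u·v·w^2)    [factor out u]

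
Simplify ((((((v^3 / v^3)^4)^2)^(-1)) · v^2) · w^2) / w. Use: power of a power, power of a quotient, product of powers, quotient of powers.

v^2w

((((((v^3 / v^3)^4)^2)^(-1)) · v^2) · w^2) / w
= (((((v^3 / v^3)^4)^(-2)) · v^2) · w^2) / w    [power of a power]
= ((((v^3 / v^3)^(-8)) · v^2) · w^2) / w    [power of a power]
= (((((v^3)^(-8)) / ((v^3)^(-8))) · v^2) · w^2) / w    [power of a quotient]
= (((v^(-24) / ((v^3)^(-8))) · v^2) · w^2) / w    [power of a power]
= (((v^(-24) / v^(-24)) · v^2) · w^2) / w    [power of a power]
= ((v^0 · v^2) · w^2) / w    [quotient of powers]
= (v^2 · w^2) / w    [product of powers]
= v^2w    [quotient of powers]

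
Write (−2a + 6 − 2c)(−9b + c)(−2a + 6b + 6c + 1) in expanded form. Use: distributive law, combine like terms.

(−2a + 6 − 2c)(−9b + c)(−2a + 6b + 6c + 1)
= (18ab − 2ac − 54b + 6c + 18bc − 2c^2)(−2a + 6b + 6c + 1)    [distributive law]
= −36a^2b + 108ab^2 + 108abc + 18ab + 4a^2c − 12abc − 12ac^2 − 2ac + 108ab − 324b^2 − 324bc − 54b − 12ac + 36bc + 36c^2 + 6c − 36abc + 108b^2c + 108bc^2 + 18bc + 4ac^2 − 12bc^2 − 12c^3 − 2c^2    [distributive law]
= −36a^2b + 108ab^2 + 60abc + 126ab + 4a^2c − 8ac^2 − 14ac − 324b^2 − 270bc − 54b + 34c^2 + 6c + 108b^2c + 96bc^2 − 12c^3    [combine like terms]

−36a^2b + 108ab^2 + 60abc + 126ab + 4a^2c − 8ac^2 − 14ac − 324b^2 − 270bc − 54b + 34c^2 + 6c + 108b^2c + 96bc^2 − 12c^3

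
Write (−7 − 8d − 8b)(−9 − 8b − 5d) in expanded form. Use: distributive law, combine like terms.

63 + 128b + 107d + 104bd + 40d^2 + 64b^2

(−7 − 8d − 8b)(−9 − 8b − 5d)
= 63 + 56b + 35d + 72d + 64bd + 40d^2 + 72b + 64b^2 + 40bd    [distributive law]
= 63 + 128b + 107d + 104bd + 40d^2 + 64b^2    [combine like terms]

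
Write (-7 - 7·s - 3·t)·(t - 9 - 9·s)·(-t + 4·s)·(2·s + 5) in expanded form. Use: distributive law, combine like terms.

-200·s·t^2 - 100·t^2 - 7·s^2·t - 356·s·t - 315·t + 3024·s^2 + 1260·s + 2268·s^3 - 64·s^2·t^2 + 34·s^3·t + 504·s^4 + 6·s·t^3 + 15·t^3

(-7 - 7·s - 3·t)·(t - 9 - 9·s)·(-t + 4·s)·(2·s + 5)
= (-7·t + 63 + 63·s - 7·s·t + 63·s + 63·s^2 - 3·t^2 + 27·t + 27·s·t)·(-t + 4·s)·(2·s + 5)    [distributive law]
= (20·t + 63 + 126·s + 20·s·t + 63·s^2 - 3·t^2)·(-t + 4·s)·(2·s + 5)    [combine like terms]
= (-20·t^2 + 80·s·t - 63·t + 252·s - 126·s·t + 504·s^2 - 20·s·t^2 + 80·s^2·t - 63·s^2·t + 252·s^3 + 3·t^3 - 12·s·t^2)·(2·s + 5)    [distributive law]
= (-20·t^2 - 46·s·t - 63·t + 252·s + 504·s^2 - 32·s·t^2 + 17·s^2·t + 252·s^3 + 3·t^3)·(2·s + 5)    [combine like terms]
= -40·s·t^2 - 100·t^2 - 92·s^2·t - 230·s·t - 126·s·t - 315·t + 504·s^2 + 1260·s + 1008·s^3 + 2520·s^2 - 64·s^2·t^2 - 160·s·t^2 + 34·s^3·t + 85·s^2·t + 504·s^4 + 1260·s^3 + 6·s·t^3 + 15·t^3    [distributive law]
= -200·s·t^2 - 100·t^2 - 7·s^2·t - 356·s·t - 315·t + 3024·s^2 + 1260·s + 2268·s^3 - 64·s^2·t^2 + 34·s^3·t + 504·s^4 + 6·s·t^3 + 15·t^3    [combine like terms]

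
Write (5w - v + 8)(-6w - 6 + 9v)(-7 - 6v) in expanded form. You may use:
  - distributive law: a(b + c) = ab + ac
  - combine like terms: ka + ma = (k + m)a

(5w - v + 8)(-6w - 6 + 9v)(-7 - 6v)
= (-30w^2 - 30w + 45vw + 6vw + 6v - 9v^2 - 48w - 48 + 72v)(-7 - 6v)    [distributive law]
= (-30w^2 - 78w + 51vw + 78v - 9v^2 - 48)(-7 - 6v)    [combine like terms]
= 210w^2 + 180vw^2 + 546w + 468vw - 357vw - 306v^2w - 546v - 468v^2 + 63v^2 + 54v^3 + 336 + 288v    [distributive law]
= 210w^2 + 180vw^2 + 546w + 111vw - 306v^2w - 258v - 405v^2 + 54v^3 + 336    [combine like terms]

210w^2 + 180vw^2 + 546w + 111vw - 306v^2w - 258v - 405v^2 + 54v^3 + 336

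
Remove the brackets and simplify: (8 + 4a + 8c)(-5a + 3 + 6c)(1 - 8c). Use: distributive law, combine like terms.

(8 + 4a + 8c)(-5a + 3 + 6c)(1 - 8c)
= (-40a + 24 + 48c - 20a^2 + 12a + 24ac - 40ac + 24c + 48c^2)(1 - 8c)    [distributive law]
= (-28a + 24 + 72c - 20a^2 - 16ac + 48c^2)(1 - 8c)    [combine like terms]
= -28a + 224ac + 24 - 192c + 72c - 576c^2 - 20a^2 + 160a^2c - 16ac + 128ac^2 + 48c^2 - 384c^3    [distributive law]
= -28a + 208ac + 24 - 120c - 528c^2 - 20a^2 + 160a^2c + 128ac^2 - 384c^3    [combine like terms]

-28a + 208ac + 24 - 120c - 528c^2 - 20a^2 + 160a^2c + 128ac^2 - 384c^3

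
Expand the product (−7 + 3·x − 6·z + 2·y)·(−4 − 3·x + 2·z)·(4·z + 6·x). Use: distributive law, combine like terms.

112·z + 168·x + 96·x·z + 54·x^2 + 40·z^2 + 108·x^2·z − 54·x^3 + 24·x·z^2 − 48·z^3 − 32·y·z − 48·x·y − 36·x^2·y + 16·y·z^2

(−7 + 3·x − 6·z + 2·y)·(−4 − 3·x + 2·z)·(4·z + 6·x)
= (28 + 21·x − 14·z − 12·x − 9·x^2 + 6·x·z + 24·z + 18·x·z − 12·z^2 − 8·y − 6·x·y + 4·y·z)·(4·z + 6·x)    [distributive law]
= (28 + 9·x + 10·z − 9·x^2 + 24·x·z − 12·z^2 − 8·y − 6·x·y + 4·y·z)·(4·z + 6·x)    [combine like terms]
= 112·z + 168·x + 36·x·z + 54·x^2 + 40·z^2 + 60·x·z − 36·x^2·z − 54·x^3 + 96·x·z^2 + 144·x^2·z − 48·z^3 − 72·x·z^2 − 32·y·z − 48·x·y − 24·x·y·z − 36·x^2·y + 16·y·z^2 + 24·x·y·z    [distributive law]
= 112·z + 168·x + 96·x·z + 54·x^2 + 40·z^2 + 108·x^2·z − 54·x^3 + 24·x·z^2 − 48·z^3 − 32·y·z − 48·x·y − 36·x^2·y + 16·y·z^2    [combine like terms]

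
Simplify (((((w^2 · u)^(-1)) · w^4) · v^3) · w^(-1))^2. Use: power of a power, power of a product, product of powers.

(((((w^2 · u)^(-1)) · w^4) · v^3) · w^(-1))^2
= (((((w^2 · u)^(-1)) · w^4) · v^3)^2) · ((w^(-1))^2)    [power of a product]
= (((((w^2 · u)^(-1)) · w^4)^2) · ((v^3)^2)) · ((w^(-1))^2)    [power of a product]
= (((((w^2 · u)^(-1))^2) · ((w^4)^2)) · ((v^3)^2)) · ((w^(-1))^2)    [power of a product]
= ((((w^2 · u)^(-2)) · ((w^4)^2)) · ((v^3)^2)) · ((w^(-1))^2)    [power of a power]
= (((((w^2)^(-2)) · (u^(-2))) · ((w^4)^2)) · ((v^3)^2)) · ((w^(-1))^2)    [power of a product]
= (((w^(-4) · (u^(-2))) · ((w^4)^2)) · ((v^3)^2)) · ((w^(-1))^2)    [power of a power]
= (((w^(-4) · u^(-2)) · w^8) · ((v^3)^2)) · ((w^(-1))^2)    [power of a power]
= (((w^(-4) · u^(-2)) · w^8) · v^6) · ((w^(-1))^2)    [power of a power]
= (((w^(-4) · u^(-2)) · w^8) · v^6) · w^(-2)    [power of a power]
= u^(-2)v^6w^2    [product of powers]

u^(-2)v^6w^2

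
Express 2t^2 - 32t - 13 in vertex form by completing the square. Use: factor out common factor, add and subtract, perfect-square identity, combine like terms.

2t^2 - 32t - 13
= 2(t^2 - 16t) - 13    [factor out 2 from the t-terms]
= 2(t^2 - 16t + 64 - 64) - 13    [add and subtract 64 inside the bracket]
= 2(t - 8)^2 - 128 - 13    [perfect-square identity]
= 2(t - 8)^2 - 141    [combine constants]

2(t - 8)^2 - 141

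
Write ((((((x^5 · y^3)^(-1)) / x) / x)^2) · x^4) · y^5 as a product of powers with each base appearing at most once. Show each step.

x^(-10)y^(-1)

((((((x^5 · y^3)^(-1)) / x) / x)^2) · x^4) · y^5
= ((((((x^5 · y^3)^(-1)) / x)^2) / (x^2)) · x^4) · y^5    [power of a quotient]
= ((((((x^5 · y^3)^(-1))^2) / (x^2)) / (x^2)) · x^4) · y^5    [power of a quotient]
= (((((x^5 · y^3)^(-2)) / (x^2)) / (x^2)) · x^4) · y^5    [power of a power]
= ((((((x^5)^(-2)) · ((y^3)^(-2))) / (x^2)) / (x^2)) · x^4) · y^5    [power of a product]
= ((((x^(-10) · ((y^3)^(-2))) / (x^2)) / (x^2)) · x^4) · y^5    [power of a power]
= ((((x^(-10) · y^(-6)) / (x^2)) / (x^2)) · x^4) · y^5    [power of a power]
= x^(-10)y^(-1)    [quotient of powers; product of powers]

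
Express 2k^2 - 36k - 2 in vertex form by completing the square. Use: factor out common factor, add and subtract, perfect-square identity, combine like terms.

2k^2 - 36k - 2
= 2(k^2 - 18k) - 2    [factor out 2 from the k-terms]
= 2(k^2 - 18k + 81 - 81) - 2    [add and subtract 81 inside the bracket]
= 2(k - 9)^2 - 162 - 2    [perfect-square identity]
= 2(k - 9)^2 - 164    [combine constants]

2(k - 9)^2 - 164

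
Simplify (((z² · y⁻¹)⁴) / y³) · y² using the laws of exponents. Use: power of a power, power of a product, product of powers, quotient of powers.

y⁻⁵z⁸

(((z² · y⁻¹)⁴) / y³) · y²
= ((((z²)⁴) · ((y⁻¹)⁴)) / y³) · y²    [power of a product]
= ((z⁸ · ((y⁻¹)⁴)) / y³) · y²    [power of a power]
= ((z⁸ · y⁻⁴) / y³) · y²    [power of a power]
= y⁻⁵z⁸    [quotient of powers; product of powers]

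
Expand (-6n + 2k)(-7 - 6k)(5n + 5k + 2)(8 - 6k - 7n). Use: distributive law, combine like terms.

1092n^2 - 1304kn^2 - 1470n^3 + 1388kn + 346k^2n + 672n - 1920k^2n^2 - 1260kn^3 - 300k^3n - 584k^2 + 84k^3 - 224k + 360k^4

(-6n + 2k)(-7 - 6k)(5n + 5k + 2)(8 - 6k - 7n)
= (42n + 36kn - 14k - 12k^2)(5n + 5k + 2)(8 - 6k - 7n)    [distributive law]
= (210n^2 + 210kn + 84n + 180kn^2 + 180k^2n + 72kn - 70kn - 70k^2 - 28k - 60k^2n - 60k^3 - 24k^2)(8 - 6k - 7n)    [distributive law]
= (210n^2 + 212kn + 84n + 180kn^2 + 120k^2n - 94k^2 - 28k - 60k^3)(8 - 6k - 7n)    [combine like terms]
= 1680n^2 - 1260kn^2 - 1470n^3 + 1696kn - 1272k^2n - 1484kn^2 + 672n - 504kn - 588n^2 + 1440kn^2 - 1080k^2n^2 - 1260kn^3 + 960k^2n - 720k^3n - 840k^2n^2 - 752k^2 + 564k^3 + 658k^2n - 224k + 168k^2 + 196kn - 480k^3 + 360k^4 + 420k^3n    [distributive law]
= 1092n^2 - 1304kn^2 - 1470n^3 + 1388kn + 346k^2n + 672n - 1920k^2n^2 - 1260kn^3 - 300k^3n - 584k^2 + 84k^3 - 224k + 360k^4    [combine like terms]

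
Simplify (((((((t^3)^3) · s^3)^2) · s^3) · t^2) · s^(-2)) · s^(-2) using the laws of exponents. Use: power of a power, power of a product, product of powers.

s^5t^20

(((((((t^3)^3) · s^3)^2) · s^3) · t^2) · s^(-2)) · s^(-2)
= (((((((t^3)^3)^2) · ((s^3)^2)) · s^3) · t^2) · s^(-2)) · s^(-2)    [power of a product]
= ((((((t^3)^6) · ((s^3)^2)) · s^3) · t^2) · s^(-2)) · s^(-2)    [power of a power]
= ((((t^18 · ((s^3)^2)) · s^3) · t^2) · s^(-2)) · s^(-2)    [power of a power]
= ((((t^18 · s^6) · s^3) · t^2) · s^(-2)) · s^(-2)    [power of a power]
= s^5t^20    [product of powers]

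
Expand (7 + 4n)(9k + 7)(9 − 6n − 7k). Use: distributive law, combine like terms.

(7 + 4n)(9k + 7)(9 − 6n − 7k)
= (63k + 49 + 36kn + 28n)(9 − 6n − 7k)    [distributive law]
= 567k − 378kn − 441k^2 + 441 − 294n − 343k + 324kn − 216kn^2 − 252k^2n + 252n − 168n^2 − 196kn    [distributive law]
= 224k − 250kn − 441k^2 + 441 − 42n − 216kn^2 − 252k^2n − 168n^2    [combine like terms]

224k − 250kn − 441k^2 + 441 − 42n − 216kn^2 − 252k^2n − 168n^2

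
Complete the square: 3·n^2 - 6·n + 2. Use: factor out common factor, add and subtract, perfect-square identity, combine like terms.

3·n^2 - 6·n + 2
= 3(n^2 - 2·n) + 2    [factor out 3 from the n-terms]
= 3(n^2 - 2·n + 1 - 1) + 2    [add and subtract 1 inside the bracket]
= 3(n - 1)^2 - 3 + 2    [perfect-square identity]
= 3(n - 1)^2 - 1    [combine constants]

3(n - 1)^2 - 1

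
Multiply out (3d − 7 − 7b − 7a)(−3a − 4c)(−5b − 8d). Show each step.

−123abd + 72ad^2 − 164bcd + 96cd^2 − 105ab − 168ad − 140bc − 224cd − 105ab^2 − 140b^2c − 105a^2b − 168a^2d − 140abc − 224acd

(3d − 7 − 7b − 7a)(−3a − 4c)(−5b − 8d)
= (−9ad − 12cd + 21a + 28c + 21ab + 28bc + 21a^2 + 28ac)(−5b − 8d)    [distributive law]
= 45abd + 72ad^2 + 60bcd + 96cd^2 − 105ab − 168ad − 140bc − 224cd − 105ab^2 − 168abd − 140b^2c − 224bcd − 105a^2b − 168a^2d − 140abc − 224acd    [distributive law]
= −123abd + 72ad^2 − 164bcd + 96cd^2 − 105ab − 168ad − 140bc − 224cd − 105ab^2 − 140b^2c − 105a^2b − 168a^2d − 140abc − 224acd    [combine like terms]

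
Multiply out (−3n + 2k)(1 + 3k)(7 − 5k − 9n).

−21n − 66kn + 27n^2 − 9k^2n + 81kn^2 + 14k + 32k^2 − 30k^3

(−3n + 2k)(1 + 3k)(7 − 5k − 9n)
= (−3n − 9kn + 2k + 6k^2)(7 − 5k − 9n)    [distributive law]
= −21n + 15kn + 27n^2 − 63kn + 45k^2n + 81kn^2 + 14k − 10k^2 − 18kn + 42k^2 − 30k^3 − 54k^2n    [distributive law]
= −21n − 66kn + 27n^2 − 9k^2n + 81kn^2 + 14k + 32k^2 − 30k^3    [combine like terms]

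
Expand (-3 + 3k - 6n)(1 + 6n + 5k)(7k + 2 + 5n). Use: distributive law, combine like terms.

(-3 + 3k - 6n)(1 + 6n + 5k)(7k + 2 + 5n)
= (-3 - 18n - 15k + 3k + 18kn + 15k^2 - 6n - 36n^2 - 30kn)(7k + 2 + 5n)    [distributive law]
= (-3 - 24n - 12k - 12kn + 15k^2 - 36n^2)(7k + 2 + 5n)    [combine like terms]
= -21k - 6 - 15n - 168kn - 48n - 120n^2 - 84k^2 - 24k - 60kn - 84k^2n - 24kn - 60kn^2 + 105k^3 + 30k^2 + 75k^2n - 252kn^2 - 72n^2 - 180n^3    [distributive law]
= -45k - 6 - 63n - 252kn - 192n^2 - 54k^2 - 9k^2n - 312kn^2 + 105k^3 - 180n^3    [combine like terms]

-45k - 6 - 63n - 252kn - 192n^2 - 54k^2 - 9k^2n - 312kn^2 + 105k^3 - 180n^3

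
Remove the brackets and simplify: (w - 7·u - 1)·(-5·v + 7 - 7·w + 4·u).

-5·v·w + 14·w - 7·w^2 + 53·u·w + 35·u·v - 53·u - 28·u^2 + 5·v - 7

(w - 7·u - 1)·(-5·v + 7 - 7·w + 4·u)
= -5·v·w + 7·w - 7·w^2 + 4·u·w + 35·u·v - 49·u + 49·u·w - 28·u^2 + 5·v - 7 + 7·w - 4·u    [distributive law]
= -5·v·w + 14·w - 7·w^2 + 53·u·w + 35·u·v - 53·u - 28·u^2 + 5·v - 7    [combine like terms]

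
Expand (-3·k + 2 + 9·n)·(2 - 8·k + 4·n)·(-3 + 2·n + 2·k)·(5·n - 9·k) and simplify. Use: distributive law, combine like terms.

(-3·k + 2 + 9·n)·(2 - 8·k + 4·n)·(-3 + 2·n + 2·k)·(5·n - 9·k)
= (-6·k + 24·k² - 12·k·n + 4 - 16·k + 8·n + 18·n - 72·k·n + 36·n²)·(-3 + 2·n + 2·k)·(5·n - 9·k)    [distributive law]
= (-22·k + 24·k² - 84·k·n + 4 + 26·n + 36·n²)·(-3 + 2·n + 2·k)·(5·n - 9·k)    [combine like terms]
= (66·k - 44·k·n - 44·k² - 72·k² + 48·k²·n + 48·k³ + 252·k·n - 168·k·n² - 168·k²·n - 12 + 8·n + 8·k - 78·n + 52·n² + 52·k·n - 108·n² + 72·n³ + 72·k·n²)·(5·n - 9·k)    [distributive law]
= (74·k + 260·k·n - 116·k² - 120·k²·n + 48·k³ - 96·k·n² - 12 - 70·n - 56·n² + 72·n³)·(5·n - 9·k)    [combine like terms]
= 370·k·n - 666·k² + 1300·k·n² - 2340·k²·n - 580·k²·n + 1044·k³ - 600·k²·n² + 1080·k³·n + 240·k³·n - 432·k⁴ - 480·k·n³ + 864·k²·n² - 60·n + 108·k - 350·n² + 630·k·n - 280·n³ + 504·k·n² + 360·n⁴ - 648·k·n³    [distributive law]
= 1000·k·n - 666·k² + 1804·k·n² - 2920·k²·n + 1044·k³ + 264·k²·n² + 1320·k³·n - 432·k⁴ - 1128·k·n³ - 60·n + 108·k - 350·n² - 280·n³ + 360·n⁴    [combine like terms]

1000·k·n - 666·k² + 1804·k·n² - 2920·k²·n + 1044·k³ + 264·k²·n² + 1320·k³·n - 432·k⁴ - 1128·k·n³ - 60·n + 108·k - 350·n² - 280·n³ + 360·n⁴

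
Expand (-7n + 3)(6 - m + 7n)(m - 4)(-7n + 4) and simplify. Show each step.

(-7n + 3)(6 - m + 7n)(m - 4)(-7n + 4)
= (-42n + 7mn - 49n² + 18 - 3m + 21n)(m - 4)(-7n + 4)    [distributive law]
= (-21n + 7mn - 49n² + 18 - 3m)(m - 4)(-7n + 4)    [combine like terms]
= (-21mn + 84n + 7m²n - 28mn - 49mn² + 196n² + 18m - 72 - 3m² + 12m)(-7n + 4)    [distributive law]
= (-49mn + 84n + 7m²n - 49mn² + 196n² + 30m - 72 - 3m²)(-7n + 4)    [combine like terms]
= 343mn² - 196mn - 588n² + 336n - 49m²n² + 28m²n + 343mn³ - 196mn² - 1372n³ + 784n² - 210mn + 120m + 504n - 288 + 21m²n - 12m²    [distributive law]
= 147mn² - 406mn + 196n² + 840n - 49m²n² + 49m²n + 343mn³ - 1372n³ + 120m - 288 - 12m²    [combine like terms]

147mn² - 406mn + 196n² + 840n - 49m²n² + 49m²n + 343mn³ - 1372n³ + 120m - 288 - 12m²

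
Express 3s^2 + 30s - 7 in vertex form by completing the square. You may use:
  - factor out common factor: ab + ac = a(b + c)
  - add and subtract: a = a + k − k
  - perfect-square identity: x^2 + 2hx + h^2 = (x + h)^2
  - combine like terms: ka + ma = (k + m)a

3(s + 5)^2 - 82

3s^2 + 30s - 7
= 3(s^2 + 10s) - 7    [factor out 3 from the s-terms]
= 3(s^2 + 10s + 25 - 25) - 7    [add and subtract 25 inside the bracket]
= 3(s + 5)^2 - 75 - 7    [perfect-square identity]
= 3(s + 5)^2 - 82    [combine constants]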